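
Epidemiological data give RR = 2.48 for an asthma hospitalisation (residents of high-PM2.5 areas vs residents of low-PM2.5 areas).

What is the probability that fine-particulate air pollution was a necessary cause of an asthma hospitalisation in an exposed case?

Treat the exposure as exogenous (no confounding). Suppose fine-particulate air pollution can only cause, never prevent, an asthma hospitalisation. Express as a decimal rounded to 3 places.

PN ≈ 0.597

Under exogeneity and monotonicity, PN = (RR − 1) / RR = 1 − 1/RR.
PN = (2.48 − 1) / 2.48 = 1.48 / 2.48 ≈ 0.5968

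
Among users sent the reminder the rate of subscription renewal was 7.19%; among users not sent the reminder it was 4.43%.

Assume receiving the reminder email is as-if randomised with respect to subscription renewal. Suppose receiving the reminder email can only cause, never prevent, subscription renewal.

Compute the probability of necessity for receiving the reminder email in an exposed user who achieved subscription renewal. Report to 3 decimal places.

PN ≈ 0.384

p₁ = 0.0719, p₀ = 0.0443.
Under exogeneity and monotonicity, PN = (p₁ − p₀) / p₁.
PN = (0.0719 − 0.0443) / 0.0719 = 0.0276 / 0.0719 ≈ 0.3839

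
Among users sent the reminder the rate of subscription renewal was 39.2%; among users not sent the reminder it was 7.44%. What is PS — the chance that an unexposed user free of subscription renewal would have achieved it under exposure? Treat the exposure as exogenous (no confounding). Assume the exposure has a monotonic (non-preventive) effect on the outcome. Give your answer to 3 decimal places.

PS ≈ 0.343

p₁ = 0.392, p₀ = 0.0744.
Under exogeneity and monotonicity, PS = (p₁ − p₀) / (1 − p₀).
PS = (0.392 − 0.0744) / (1 − 0.0744) = 0.3176 / 0.9256 ≈ 0.3431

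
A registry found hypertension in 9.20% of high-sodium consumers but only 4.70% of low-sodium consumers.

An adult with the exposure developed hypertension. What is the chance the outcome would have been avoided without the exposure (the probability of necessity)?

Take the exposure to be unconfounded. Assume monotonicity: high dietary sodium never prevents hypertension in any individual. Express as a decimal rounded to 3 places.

PN ≈ 0.489

p₁ = 0.092, p₀ = 0.047.
Under exogeneity and monotonicity, PN = (p₁ − p₀) / p₁.
PN = (0.092 − 0.047) / 0.092 = 0.045 / 0.092 ≈ 0.4891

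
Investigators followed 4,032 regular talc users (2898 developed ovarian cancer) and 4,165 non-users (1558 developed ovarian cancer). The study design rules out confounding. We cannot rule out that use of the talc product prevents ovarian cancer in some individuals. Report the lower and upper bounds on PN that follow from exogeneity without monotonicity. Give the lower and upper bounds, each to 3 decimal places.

p₁ = P(outcome | exposed) = 2898/4032 = 0.71875
p₀ = P(outcome | unexposed) = 1558/4165 = 0.37407
Under exogeneity alone the bounds on PN are max{0,(p₁−p₀)/p₁} ≤ PN ≤ min{1,(1−p₀)/p₁}.
  lower = (p₁ − p₀)/p₁ = 0.34468 / 0.71875 ≈ 0.4796
  upper = min{1, (1 − p₀)/p₁} = 0.62593 / 0.71875 ≈ 0.8709

0.480 ≤ PN ≤ 0.871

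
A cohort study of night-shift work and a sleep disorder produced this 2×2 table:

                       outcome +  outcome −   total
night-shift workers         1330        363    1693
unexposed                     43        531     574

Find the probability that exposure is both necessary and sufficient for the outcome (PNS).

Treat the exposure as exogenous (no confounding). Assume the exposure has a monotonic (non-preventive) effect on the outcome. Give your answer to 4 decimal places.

PNS ≈ 0.7107

p₁ = P(outcome | exposed) = 1330/1693 = 0.78559
p₀ = P(outcome | unexposed) = 43/574 = 0.074913
Under exogeneity and monotonicity, PNS = p₁ − p₀.
PNS = 0.78559 − 0.074913 = 0.71067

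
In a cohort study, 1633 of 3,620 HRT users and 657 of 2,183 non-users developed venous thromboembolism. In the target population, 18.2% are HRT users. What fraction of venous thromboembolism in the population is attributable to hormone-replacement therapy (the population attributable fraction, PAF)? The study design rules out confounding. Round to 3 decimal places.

PAF ≈ 0.083

p₁ = P(outcome | exposed) = 1633/3620 = 0.4511
p₀ = P(outcome | unexposed) = 657/2183 = 0.30096
Overall risk P(Y=1) = π·p₁ + (1−π)·p₀ = 0.182×0.4511 + 0.818×0.30096 = 0.32829.
Under exogeneity, PAF = [P(Y=1) − p₀] / P(Y=1).
PAF = (0.32829 − 0.30096) / 0.32829 ≈ 0.0832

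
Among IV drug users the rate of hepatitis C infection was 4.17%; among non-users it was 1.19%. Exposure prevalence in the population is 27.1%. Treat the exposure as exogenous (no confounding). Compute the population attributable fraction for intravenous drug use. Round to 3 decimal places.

p₁ = 0.0417, p₀ = 0.0119.
Overall risk P(Y=1) = π·p₁ + (1−π)·p₀ = 0.271×0.0417 + 0.729×0.0119 = 0.019976.
Under exogeneity, PAF = [P(Y=1) − p₀] / P(Y=1).
PAF = (0.019976 − 0.0119) / 0.019976 ≈ 0.4043

PAF ≈ 0.404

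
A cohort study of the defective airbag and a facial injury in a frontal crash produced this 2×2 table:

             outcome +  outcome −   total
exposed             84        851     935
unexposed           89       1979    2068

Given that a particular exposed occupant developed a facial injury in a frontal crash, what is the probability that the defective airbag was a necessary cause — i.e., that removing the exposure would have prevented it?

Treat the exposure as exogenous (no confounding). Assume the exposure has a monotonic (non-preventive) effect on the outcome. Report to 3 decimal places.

PN ≈ 0.521

p₁ = P(outcome | exposed) = 84/935 = 0.08984
p₀ = P(outcome | unexposed) = 89/2068 = 0.043037
Under exogeneity and monotonicity, PN = (p₁ − p₀) / p₁.
PN = (0.08984 − 0.043037) / 0.08984 = 0.046803 / 0.08984 ≈ 0.5210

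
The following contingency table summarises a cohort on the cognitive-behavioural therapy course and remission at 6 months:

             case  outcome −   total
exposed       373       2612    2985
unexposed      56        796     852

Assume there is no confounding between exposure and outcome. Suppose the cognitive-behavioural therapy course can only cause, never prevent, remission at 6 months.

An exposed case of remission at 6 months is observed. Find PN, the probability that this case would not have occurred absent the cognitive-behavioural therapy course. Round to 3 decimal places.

p₁ = P(outcome | exposed) = 373/2985 = 0.12496
p₀ = P(outcome | unexposed) = 56/852 = 0.065728
Under exogeneity and monotonicity, PN = (p₁ − p₀)/p₁.
PN = (0.12496 − 0.065728) / 0.12496 ≈ 0.4740

PN ≈ 0.474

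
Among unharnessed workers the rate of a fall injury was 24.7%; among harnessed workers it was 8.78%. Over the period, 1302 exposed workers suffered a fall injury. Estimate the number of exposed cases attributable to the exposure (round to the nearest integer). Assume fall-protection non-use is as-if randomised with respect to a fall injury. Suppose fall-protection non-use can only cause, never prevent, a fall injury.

about 839 cases

p₁ = 0.247, p₀ = 0.0878.
PN = (p₁ − p₀)/p₁ = (0.247 − 0.0878) / 0.247 ≈ 0.64453.
Attributable cases ≈ PN × (exposed cases) = 0.64453 × 1302 ≈ 839.18.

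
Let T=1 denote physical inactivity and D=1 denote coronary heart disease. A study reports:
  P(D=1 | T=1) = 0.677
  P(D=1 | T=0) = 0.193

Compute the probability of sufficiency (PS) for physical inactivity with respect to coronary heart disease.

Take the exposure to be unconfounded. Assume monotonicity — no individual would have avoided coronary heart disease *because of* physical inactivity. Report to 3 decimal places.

PS ≈ 0.600

Let p₁ = 0.677, p₀ = 0.193.
Under exogeneity and monotonicity, PS = (p₁ − p₀) / (1 − p₀).
PS = (0.677 − 0.193) / (1 − 0.193) = 0.484 / 0.807 ≈ 0.5998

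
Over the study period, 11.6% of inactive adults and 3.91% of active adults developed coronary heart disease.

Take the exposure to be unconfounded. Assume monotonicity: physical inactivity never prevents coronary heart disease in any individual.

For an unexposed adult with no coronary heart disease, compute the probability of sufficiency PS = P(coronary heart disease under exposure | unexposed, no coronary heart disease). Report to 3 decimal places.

PS ≈ 0.080

p₁ = 0.116, p₀ = 0.0391.
Under exogeneity and monotonicity, PS = (p₁ − p₀) / (1 − p₀).
PS = (0.116 − 0.0391) / (1 − 0.0391) = 0.0769 / 0.9609 ≈ 0.0800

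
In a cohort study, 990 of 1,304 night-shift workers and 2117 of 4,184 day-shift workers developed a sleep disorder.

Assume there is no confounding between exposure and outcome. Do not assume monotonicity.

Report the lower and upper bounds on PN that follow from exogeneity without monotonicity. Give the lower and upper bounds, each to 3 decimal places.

0.334 ≤ PN ≤ 0.651

p₁ = P(outcome | exposed) = 990/1304 = 0.7592
p₀ = P(outcome | unexposed) = 2117/4184 = 0.50598
Under exogeneity alone the bounds on PN are max{0,(p₁−p₀)/p₁} ≤ PN ≤ min{1,(1−p₀)/p₁}.
  lower = (p₁ − p₀)/p₁ = 0.25323 / 0.7592 ≈ 0.3335
  upper = min{1, (1 − p₀)/p₁} = 0.49402 / 0.7592 ≈ 0.6507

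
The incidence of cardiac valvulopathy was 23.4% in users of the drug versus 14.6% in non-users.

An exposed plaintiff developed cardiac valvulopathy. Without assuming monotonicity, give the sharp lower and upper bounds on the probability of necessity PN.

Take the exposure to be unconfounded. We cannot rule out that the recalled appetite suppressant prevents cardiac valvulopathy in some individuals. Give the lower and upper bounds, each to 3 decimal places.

0.376 ≤ PN ≤ 1.000

p₁ = 0.234, p₀ = 0.146.
Under exogeneity alone the bounds on PN are max{0,(p₁−p₀)/p₁} ≤ PN ≤ min{1,(1−p₀)/p₁}.
  lower = (p₁ − p₀)/p₁ = 0.088 / 0.234 ≈ 0.3761
  upper = min{1, (1 − p₀)/p₁} = 0.854 / 0.234 ≈ 3.6496 → capped at 1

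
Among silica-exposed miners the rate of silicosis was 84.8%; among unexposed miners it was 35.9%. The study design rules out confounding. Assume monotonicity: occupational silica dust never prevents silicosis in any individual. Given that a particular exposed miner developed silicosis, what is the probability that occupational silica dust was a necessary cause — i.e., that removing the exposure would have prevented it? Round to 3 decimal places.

p₁ = 0.848, p₀ = 0.359.
Under exogeneity and monotonicity, PN = (p₁ − p₀) / p₁.
PN = (0.848 − 0.359) / 0.848 = 0.489 / 0.848 ≈ 0.5767

PN ≈ 0.577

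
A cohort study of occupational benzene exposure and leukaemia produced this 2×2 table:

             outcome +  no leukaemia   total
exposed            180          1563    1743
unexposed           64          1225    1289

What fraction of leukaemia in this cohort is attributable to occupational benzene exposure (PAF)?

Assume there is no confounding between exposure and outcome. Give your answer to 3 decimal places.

p₁ = P(outcome | exposed) = 180/1743 = 0.10327
p₀ = P(outcome | unexposed) = 64/1289 = 0.049651
Exposure prevalence π = 1743/3032 = 0.57487; overall risk P(Y=1) = 0.080475.
Under exogeneity, PAF = [P(Y=1) − p₀]/P(Y=1).
PAF = (0.080475 − 0.049651) / 0.080475 ≈ 0.3830

PAF ≈ 0.383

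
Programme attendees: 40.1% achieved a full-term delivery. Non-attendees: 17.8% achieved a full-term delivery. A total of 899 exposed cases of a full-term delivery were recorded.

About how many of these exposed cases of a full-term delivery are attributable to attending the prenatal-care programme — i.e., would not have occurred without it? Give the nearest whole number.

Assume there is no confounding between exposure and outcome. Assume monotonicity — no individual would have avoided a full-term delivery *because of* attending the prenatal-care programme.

p₁ = 0.401, p₀ = 0.178.
PN = (p₁ − p₀)/p₁ = (0.401 − 0.178) / 0.401 ≈ 0.55611.
Attributable cases ≈ PN × (exposed cases) = 0.55611 × 899 ≈ 499.94.

about 500 cases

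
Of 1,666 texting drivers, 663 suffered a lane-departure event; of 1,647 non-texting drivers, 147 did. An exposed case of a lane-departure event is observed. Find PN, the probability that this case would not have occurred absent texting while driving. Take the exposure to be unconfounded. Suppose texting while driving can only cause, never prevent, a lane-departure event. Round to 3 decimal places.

PN ≈ 0.776

p₁ = P(outcome | exposed) = 663/1666 = 0.39796
p₀ = P(outcome | unexposed) = 147/1647 = 0.089253
Under exogeneity and monotonicity, PN = (p₁ − p₀) / p₁.
PN = (0.39796 − 0.089253) / 0.39796 = 0.30871 / 0.39796 ≈ 0.7757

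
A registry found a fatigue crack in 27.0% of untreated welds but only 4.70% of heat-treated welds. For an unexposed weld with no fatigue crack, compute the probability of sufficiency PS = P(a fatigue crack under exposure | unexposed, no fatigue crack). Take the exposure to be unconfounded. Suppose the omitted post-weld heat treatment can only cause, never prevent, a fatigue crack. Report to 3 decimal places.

p₁ = 0.27, p₀ = 0.047.
Under exogeneity and monotonicity, PS = (p₁ − p₀) / (1 − p₀).
PS = (0.27 − 0.047) / (1 − 0.047) = 0.223 / 0.953 ≈ 0.2340

PS ≈ 0.234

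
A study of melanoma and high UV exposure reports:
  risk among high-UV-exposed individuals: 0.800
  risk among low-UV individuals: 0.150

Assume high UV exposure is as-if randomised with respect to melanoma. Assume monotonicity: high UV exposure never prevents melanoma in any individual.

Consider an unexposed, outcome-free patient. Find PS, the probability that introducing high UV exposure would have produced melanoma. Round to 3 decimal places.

Let p₁ = 0.8, p₀ = 0.15.
Under exogeneity and monotonicity, PS = (p₁ − p₀) / (1 − p₀).
PS = (0.8 − 0.15) / (1 − 0.15) = 0.65 / 0.85 ≈ 0.7647

PS ≈ 0.765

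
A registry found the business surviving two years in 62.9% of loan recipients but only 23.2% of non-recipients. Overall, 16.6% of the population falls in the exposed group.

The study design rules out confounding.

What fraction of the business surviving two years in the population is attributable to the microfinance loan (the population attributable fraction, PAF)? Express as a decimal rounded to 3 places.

PAF ≈ 0.221

p₁ = 0.629, p₀ = 0.232.
Overall risk P(Y=1) = π·p₁ + (1−π)·p₀ = 0.166×0.629 + 0.834×0.232 = 0.2979.
Under exogeneity, PAF = [P(Y=1) − p₀] / P(Y=1).
PAF = (0.2979 − 0.232) / 0.2979 ≈ 0.2212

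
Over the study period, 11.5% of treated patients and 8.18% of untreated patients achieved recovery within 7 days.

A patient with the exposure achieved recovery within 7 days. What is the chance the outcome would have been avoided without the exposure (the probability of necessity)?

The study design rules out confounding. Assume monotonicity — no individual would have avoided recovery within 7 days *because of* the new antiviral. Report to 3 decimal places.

p₁ = 0.115, p₀ = 0.0818.
Under exogeneity and monotonicity, PN = (p₁ − p₀) / p₁.
PN = (0.115 − 0.0818) / 0.115 = 0.0332 / 0.115 ≈ 0.2887

PN ≈ 0.289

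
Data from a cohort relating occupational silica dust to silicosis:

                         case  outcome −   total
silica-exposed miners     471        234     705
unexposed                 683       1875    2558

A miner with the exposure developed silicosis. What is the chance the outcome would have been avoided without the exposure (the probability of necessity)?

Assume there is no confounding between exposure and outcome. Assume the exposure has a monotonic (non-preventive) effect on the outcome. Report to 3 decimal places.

PN ≈ 0.600

p₁ = P(outcome | exposed) = 471/705 = 0.66809
p₀ = P(outcome | unexposed) = 683/2558 = 0.26701
Under exogeneity and monotonicity, PN = (p₁ − p₀) / p₁.
PN = (0.66809 − 0.26701) / 0.66809 = 0.40108 / 0.66809 ≈ 0.6003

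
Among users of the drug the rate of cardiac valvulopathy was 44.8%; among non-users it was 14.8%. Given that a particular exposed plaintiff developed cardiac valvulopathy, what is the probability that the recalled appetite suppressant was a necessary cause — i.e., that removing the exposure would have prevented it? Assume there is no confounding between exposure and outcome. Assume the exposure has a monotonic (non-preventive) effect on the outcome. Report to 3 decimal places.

p₁ = 0.448, p₀ = 0.148.
Under exogeneity and monotonicity, PN = (p₁ − p₀) / p₁.
PN = (0.448 − 0.148) / 0.448 = 0.3 / 0.448 ≈ 0.6696

PN ≈ 0.670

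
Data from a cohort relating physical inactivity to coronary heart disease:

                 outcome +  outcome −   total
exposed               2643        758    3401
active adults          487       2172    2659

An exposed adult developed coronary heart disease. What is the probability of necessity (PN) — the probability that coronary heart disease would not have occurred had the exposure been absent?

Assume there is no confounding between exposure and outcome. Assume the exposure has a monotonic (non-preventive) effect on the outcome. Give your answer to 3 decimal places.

PN ≈ 0.764

p₁ = P(outcome | exposed) = 2643/3401 = 0.77712
p₀ = P(outcome | unexposed) = 487/2659 = 0.18315
Under exogeneity and monotonicity, PN = (p₁ − p₀)/p₁.
PN = (0.77712 − 0.18315) / 0.77712 ≈ 0.7643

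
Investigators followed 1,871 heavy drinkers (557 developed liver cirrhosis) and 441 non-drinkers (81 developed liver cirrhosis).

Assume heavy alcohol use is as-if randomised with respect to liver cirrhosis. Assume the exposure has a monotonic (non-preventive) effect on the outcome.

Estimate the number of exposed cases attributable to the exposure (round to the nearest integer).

about 213 cases

p₁ = P(outcome | exposed) = 557/1871 = 0.2977
p₀ = P(outcome | unexposed) = 81/441 = 0.18367
PN = (p₁ − p₀)/p₁ = (0.2977 − 0.18367) / 0.2977 ≈ 0.38303.
Attributable cases ≈ PN × (exposed cases) = 0.38303 × 557 ≈ 213.35.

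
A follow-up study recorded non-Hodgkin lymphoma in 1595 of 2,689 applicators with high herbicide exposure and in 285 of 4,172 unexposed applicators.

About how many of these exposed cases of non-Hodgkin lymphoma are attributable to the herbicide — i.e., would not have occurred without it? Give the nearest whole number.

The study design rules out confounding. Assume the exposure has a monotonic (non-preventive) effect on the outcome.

p₁ = P(outcome | exposed) = 1595/2689 = 0.59316
p₀ = P(outcome | unexposed) = 285/4172 = 0.068313
PN = (p₁ − p₀)/p₁ = (0.59316 − 0.068313) / 0.59316 ≈ 0.88483.
Attributable cases ≈ PN × (exposed cases) = 0.88483 × 1595 ≈ 1411.31.

about 1411 cases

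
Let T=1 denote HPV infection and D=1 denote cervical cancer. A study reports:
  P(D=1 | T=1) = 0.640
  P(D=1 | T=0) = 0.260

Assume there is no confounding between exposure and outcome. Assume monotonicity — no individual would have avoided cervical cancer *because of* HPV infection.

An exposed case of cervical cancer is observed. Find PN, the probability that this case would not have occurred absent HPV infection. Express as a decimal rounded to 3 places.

Let p₁ = 0.64, p₀ = 0.26.
Under exogeneity and monotonicity, PN = (p₁ − p₀) / p₁.
PN = (0.64 − 0.26) / 0.64 = 0.38 / 0.64 ≈ 0.5938

PN ≈ 0.594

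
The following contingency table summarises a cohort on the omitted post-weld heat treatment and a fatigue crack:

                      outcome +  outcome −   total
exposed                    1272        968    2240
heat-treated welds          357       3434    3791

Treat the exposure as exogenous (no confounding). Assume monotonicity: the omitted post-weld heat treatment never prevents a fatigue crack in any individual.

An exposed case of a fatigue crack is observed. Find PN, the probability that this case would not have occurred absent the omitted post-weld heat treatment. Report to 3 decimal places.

p₁ = P(outcome | exposed) = 1272/2240 = 0.56786
p₀ = P(outcome | unexposed) = 357/3791 = 0.09417
Under exogeneity and monotonicity, PN = (p₁ − p₀) / p₁.
PN = (0.56786 − 0.09417) / 0.56786 = 0.47369 / 0.56786 ≈ 0.8342

PN ≈ 0.834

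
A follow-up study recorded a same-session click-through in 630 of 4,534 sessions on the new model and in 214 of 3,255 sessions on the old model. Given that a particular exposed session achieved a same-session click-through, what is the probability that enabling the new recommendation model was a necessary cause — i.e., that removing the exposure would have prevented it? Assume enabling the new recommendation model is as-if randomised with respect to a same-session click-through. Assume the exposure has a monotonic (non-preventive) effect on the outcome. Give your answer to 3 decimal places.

p₁ = P(outcome | exposed) = 630/4534 = 0.13895
p₀ = P(outcome | unexposed) = 214/3255 = 0.065745
Under exogeneity and monotonicity, PN = (p₁ − p₀) / p₁.
PN = (0.13895 − 0.065745) / 0.13895 = 0.073205 / 0.13895 ≈ 0.5268

PN ≈ 0.527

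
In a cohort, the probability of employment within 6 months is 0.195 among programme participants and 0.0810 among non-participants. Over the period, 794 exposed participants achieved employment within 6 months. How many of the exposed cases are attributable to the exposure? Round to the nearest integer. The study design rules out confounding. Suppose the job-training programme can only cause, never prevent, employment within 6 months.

about 464 cases

Let p₁ = 0.195, p₀ = 0.081.
PN = (p₁ − p₀)/p₁ = (0.195 − 0.081) / 0.195 ≈ 0.58462.
Attributable cases ≈ PN × (exposed cases) = 0.58462 × 794 ≈ 464.18.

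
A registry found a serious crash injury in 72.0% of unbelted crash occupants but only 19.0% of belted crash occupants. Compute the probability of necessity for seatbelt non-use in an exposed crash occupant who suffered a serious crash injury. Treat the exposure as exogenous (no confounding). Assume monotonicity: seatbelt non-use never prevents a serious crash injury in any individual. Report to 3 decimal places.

PN ≈ 0.736

p₁ = 0.72, p₀ = 0.19.
Under exogeneity and monotonicity, PN = (p₁ − p₀) / p₁.
PN = (0.72 − 0.19) / 0.72 = 0.53 / 0.72 ≈ 0.7361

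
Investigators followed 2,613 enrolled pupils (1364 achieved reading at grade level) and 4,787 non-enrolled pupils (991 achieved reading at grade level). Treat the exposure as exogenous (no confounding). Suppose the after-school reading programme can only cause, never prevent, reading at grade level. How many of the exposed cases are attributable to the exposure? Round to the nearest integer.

p₁ = P(outcome | exposed) = 1364/2613 = 0.52201
p₀ = P(outcome | unexposed) = 991/4787 = 0.20702
PN = (p₁ − p₀)/p₁ = (0.52201 − 0.20702) / 0.52201 ≈ 0.60342.
Attributable cases ≈ PN × (exposed cases) = 0.60342 × 1364 ≈ 823.06.

about 823 cases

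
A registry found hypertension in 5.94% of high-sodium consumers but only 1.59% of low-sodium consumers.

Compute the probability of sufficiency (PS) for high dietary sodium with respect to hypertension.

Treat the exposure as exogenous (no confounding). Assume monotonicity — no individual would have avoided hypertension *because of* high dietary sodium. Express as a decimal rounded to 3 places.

PS ≈ 0.044

p₁ = 0.0594, p₀ = 0.0159.
Under exogeneity and monotonicity, PS = (p₁ − p₀) / (1 − p₀).
PS = (0.0594 − 0.0159) / (1 − 0.0159) = 0.0435 / 0.9841 ≈ 0.0442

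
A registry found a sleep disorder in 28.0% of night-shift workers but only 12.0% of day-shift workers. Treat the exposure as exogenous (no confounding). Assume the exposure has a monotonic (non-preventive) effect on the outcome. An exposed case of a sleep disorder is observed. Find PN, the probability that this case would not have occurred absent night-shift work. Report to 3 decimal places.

PN ≈ 0.571

p₁ = 0.28, p₀ = 0.12.
Under exogeneity and monotonicity, PN = (p₁ − p₀) / p₁.
PN = (0.28 − 0.12) / 0.28 = 0.16 / 0.28 ≈ 0.5714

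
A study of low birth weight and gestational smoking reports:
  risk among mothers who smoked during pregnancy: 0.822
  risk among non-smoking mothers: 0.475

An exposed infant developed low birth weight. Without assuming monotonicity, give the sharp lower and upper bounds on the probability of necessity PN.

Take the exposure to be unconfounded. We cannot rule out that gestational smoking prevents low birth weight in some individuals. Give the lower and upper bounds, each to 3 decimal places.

Let p₁ = 0.822, p₀ = 0.475.
Under exogeneity alone the bounds on PN are max{0,(p₁−p₀)/p₁} ≤ PN ≤ min{1,(1−p₀)/p₁}.
  lower = (p₁ − p₀)/p₁ = 0.347 / 0.822 ≈ 0.4221
  upper = min{1, (1 − p₀)/p₁} = 0.525 / 0.822 ≈ 0.6387

0.422 ≤ PN ≤ 0.639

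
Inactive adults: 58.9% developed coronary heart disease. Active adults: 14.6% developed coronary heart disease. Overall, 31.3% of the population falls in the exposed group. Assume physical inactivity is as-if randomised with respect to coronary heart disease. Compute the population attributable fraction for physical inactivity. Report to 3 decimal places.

PAF ≈ 0.487

p₁ = 0.589, p₀ = 0.146.
Overall risk P(Y=1) = π·p₁ + (1−π)·p₀ = 0.313×0.589 + 0.687×0.146 = 0.28466.
Under exogeneity, PAF = [P(Y=1) − p₀] / P(Y=1).
PAF = (0.28466 − 0.146) / 0.28466 ≈ 0.4871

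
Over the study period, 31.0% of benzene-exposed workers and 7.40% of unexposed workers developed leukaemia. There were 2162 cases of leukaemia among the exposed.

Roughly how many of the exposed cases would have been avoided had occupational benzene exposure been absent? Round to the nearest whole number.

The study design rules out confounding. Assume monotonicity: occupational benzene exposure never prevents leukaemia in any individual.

about 1646 cases

p₁ = 0.31, p₀ = 0.074.
PN = (p₁ − p₀)/p₁ = (0.31 − 0.074) / 0.31 ≈ 0.76129.
Attributable cases ≈ PN × (exposed cases) = 0.76129 × 2162 ≈ 1645.91.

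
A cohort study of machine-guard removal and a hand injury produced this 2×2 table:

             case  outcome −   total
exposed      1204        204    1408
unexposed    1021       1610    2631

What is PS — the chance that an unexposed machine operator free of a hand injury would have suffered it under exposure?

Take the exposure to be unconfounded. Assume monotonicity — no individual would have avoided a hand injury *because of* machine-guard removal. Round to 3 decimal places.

PS ≈ 0.763

p₁ = P(outcome | exposed) = 1204/1408 = 0.85511
p₀ = P(outcome | unexposed) = 1021/2631 = 0.38807
Under exogeneity and monotonicity, PS = (p₁ − p₀)/(1 − p₀).
PS = (0.85511 − 0.38807) / 0.61193 ≈ 0.7632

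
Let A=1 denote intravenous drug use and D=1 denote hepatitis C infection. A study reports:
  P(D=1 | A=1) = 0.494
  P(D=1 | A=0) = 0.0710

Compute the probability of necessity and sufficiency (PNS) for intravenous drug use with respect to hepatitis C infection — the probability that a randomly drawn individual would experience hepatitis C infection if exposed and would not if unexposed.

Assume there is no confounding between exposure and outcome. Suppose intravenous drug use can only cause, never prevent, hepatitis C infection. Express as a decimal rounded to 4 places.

PNS ≈ 0.4230

Let p₁ = 0.494, p₀ = 0.071.
Under exogeneity and monotonicity, PNS = p₁ − p₀.
PNS = 0.494 − 0.071 = 0.423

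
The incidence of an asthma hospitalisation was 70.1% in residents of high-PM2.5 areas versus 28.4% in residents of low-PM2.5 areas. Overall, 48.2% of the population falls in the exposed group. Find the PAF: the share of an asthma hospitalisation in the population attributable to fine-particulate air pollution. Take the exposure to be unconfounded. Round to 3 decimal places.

p₁ = 0.701, p₀ = 0.284.
Overall risk P(Y=1) = π·p₁ + (1−π)·p₀ = 0.482×0.701 + 0.518×0.284 = 0.48499.
Under exogeneity, PAF = [P(Y=1) − p₀] / P(Y=1).
PAF = (0.48499 − 0.284) / 0.48499 ≈ 0.4144

PAF ≈ 0.414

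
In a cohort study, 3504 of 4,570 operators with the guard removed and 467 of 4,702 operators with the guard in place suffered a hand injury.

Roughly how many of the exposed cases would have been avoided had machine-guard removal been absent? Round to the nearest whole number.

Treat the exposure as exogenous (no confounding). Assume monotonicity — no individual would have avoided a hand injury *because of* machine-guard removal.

about 3050 cases

p₁ = P(outcome | exposed) = 3504/4570 = 0.76674
p₀ = P(outcome | unexposed) = 467/4702 = 0.099319
PN = (p₁ − p₀)/p₁ = (0.76674 − 0.099319) / 0.76674 ≈ 0.87047.
Attributable cases ≈ PN × (exposed cases) = 0.87047 × 3504 ≈ 3050.11.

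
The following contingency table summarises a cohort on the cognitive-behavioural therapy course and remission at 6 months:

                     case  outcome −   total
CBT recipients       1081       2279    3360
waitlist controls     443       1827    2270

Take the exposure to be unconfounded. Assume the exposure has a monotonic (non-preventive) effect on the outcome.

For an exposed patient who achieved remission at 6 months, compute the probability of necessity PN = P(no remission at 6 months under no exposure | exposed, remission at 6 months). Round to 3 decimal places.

PN ≈ 0.393

p₁ = P(outcome | exposed) = 1081/3360 = 0.32173
p₀ = P(outcome | unexposed) = 443/2270 = 0.19515
Under exogeneity and monotonicity, PN = (p₁ − p₀)/p₁.
PN = (0.32173 − 0.19515) / 0.32173 ≈ 0.3934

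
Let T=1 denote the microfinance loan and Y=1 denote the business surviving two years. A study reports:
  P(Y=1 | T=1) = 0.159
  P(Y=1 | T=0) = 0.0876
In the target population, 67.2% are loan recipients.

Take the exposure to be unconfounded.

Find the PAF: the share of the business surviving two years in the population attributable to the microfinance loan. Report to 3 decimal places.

PAF ≈ 0.354

Let p₁ = 0.159, p₀ = 0.0876.
Overall risk P(Y=1) = π·p₁ + (1−π)·p₀ = 0.672×0.159 + 0.328×0.0876 = 0.13558.
Under exogeneity, PAF = [P(Y=1) − p₀] / P(Y=1).
PAF = (0.13558 − 0.0876) / 0.13558 ≈ 0.3539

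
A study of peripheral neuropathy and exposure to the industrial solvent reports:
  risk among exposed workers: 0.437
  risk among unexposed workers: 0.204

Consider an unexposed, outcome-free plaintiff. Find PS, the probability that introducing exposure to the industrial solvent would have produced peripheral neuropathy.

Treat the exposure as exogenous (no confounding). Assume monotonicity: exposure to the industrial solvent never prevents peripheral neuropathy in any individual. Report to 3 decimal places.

PS ≈ 0.293

Let p₁ = 0.437, p₀ = 0.204.
Under exogeneity and monotonicity, PS = (p₁ − p₀) / (1 − p₀).
PS = (0.437 − 0.204) / (1 − 0.204) = 0.233 / 0.796 ≈ 0.2927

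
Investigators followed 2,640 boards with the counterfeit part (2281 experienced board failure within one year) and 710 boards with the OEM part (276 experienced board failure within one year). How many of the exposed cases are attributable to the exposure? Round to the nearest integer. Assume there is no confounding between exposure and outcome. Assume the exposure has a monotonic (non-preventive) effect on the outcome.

about 1255 cases

p₁ = P(outcome | exposed) = 2281/2640 = 0.86402
p₀ = P(outcome | unexposed) = 276/710 = 0.38873
PN = (p₁ − p₀)/p₁ = (0.86402 − 0.38873) / 0.86402 ≈ 0.55009.
Attributable cases ≈ PN × (exposed cases) = 0.55009 × 2281 ≈ 1254.75.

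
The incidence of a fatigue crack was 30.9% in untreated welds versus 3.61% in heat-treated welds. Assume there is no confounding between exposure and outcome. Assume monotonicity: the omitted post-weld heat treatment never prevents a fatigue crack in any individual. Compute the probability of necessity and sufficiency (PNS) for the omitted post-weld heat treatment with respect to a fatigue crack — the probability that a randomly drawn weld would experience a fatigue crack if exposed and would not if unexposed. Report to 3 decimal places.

p₁ = 0.309, p₀ = 0.0361.
Under exogeneity and monotonicity, PNS = p₁ − p₀.
PNS = 0.309 − 0.0361 = 0.2729

PNS ≈ 0.273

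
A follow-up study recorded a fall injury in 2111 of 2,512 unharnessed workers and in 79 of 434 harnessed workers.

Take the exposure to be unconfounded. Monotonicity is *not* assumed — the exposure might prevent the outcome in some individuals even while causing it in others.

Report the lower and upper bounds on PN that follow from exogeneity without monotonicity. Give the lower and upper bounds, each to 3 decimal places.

0.783 ≤ PN ≤ 0.973

p₁ = P(outcome | exposed) = 2111/2512 = 0.84037
p₀ = P(outcome | unexposed) = 79/434 = 0.18203
Under exogeneity alone the bounds on PN are max{0,(p₁−p₀)/p₁} ≤ PN ≤ min{1,(1−p₀)/p₁}.
  lower = (p₁ − p₀)/p₁ = 0.65834 / 0.84037 ≈ 0.7834
  upper = min{1, (1 − p₀)/p₁} = 0.81797 / 0.84037 ≈ 0.9734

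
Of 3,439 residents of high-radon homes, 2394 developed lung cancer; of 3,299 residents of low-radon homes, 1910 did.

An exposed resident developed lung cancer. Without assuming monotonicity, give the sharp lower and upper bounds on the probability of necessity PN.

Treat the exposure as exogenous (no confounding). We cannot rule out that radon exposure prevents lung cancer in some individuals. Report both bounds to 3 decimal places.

0.168 ≤ PN ≤ 0.605

p₁ = P(outcome | exposed) = 2394/3439 = 0.69613
p₀ = P(outcome | unexposed) = 1910/3299 = 0.57896
Under exogeneity alone the bounds on PN are max{0,(p₁−p₀)/p₁} ≤ PN ≤ min{1,(1−p₀)/p₁}.
  lower = (p₁ − p₀)/p₁ = 0.11717 / 0.69613 ≈ 0.1683
  upper = min{1, (1 − p₀)/p₁} = 0.42104 / 0.69613 ≈ 0.6048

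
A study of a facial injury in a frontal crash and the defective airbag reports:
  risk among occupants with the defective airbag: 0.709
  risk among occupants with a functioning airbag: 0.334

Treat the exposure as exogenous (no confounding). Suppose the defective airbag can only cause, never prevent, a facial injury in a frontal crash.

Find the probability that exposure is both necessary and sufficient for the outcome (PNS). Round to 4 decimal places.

PNS ≈ 0.3750

Let p₁ = 0.709, p₀ = 0.334.
Under exogeneity and monotonicity, PNS = p₁ − p₀.
PNS = 0.709 − 0.334 = 0.375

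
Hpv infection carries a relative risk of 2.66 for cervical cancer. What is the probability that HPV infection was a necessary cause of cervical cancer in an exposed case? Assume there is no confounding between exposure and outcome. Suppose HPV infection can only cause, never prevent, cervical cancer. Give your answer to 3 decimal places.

PN ≈ 0.624

Under exogeneity and monotonicity, PN = (RR − 1) / RR = 1 − 1/RR.
PN = (2.66 − 1) / 2.66 = 1.66 / 2.66 ≈ 0.6241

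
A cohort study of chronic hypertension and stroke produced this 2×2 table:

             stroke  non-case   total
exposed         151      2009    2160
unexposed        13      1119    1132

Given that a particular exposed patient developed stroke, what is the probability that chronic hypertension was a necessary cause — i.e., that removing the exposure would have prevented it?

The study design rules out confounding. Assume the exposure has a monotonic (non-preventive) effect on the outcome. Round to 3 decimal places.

PN ≈ 0.836

p₁ = P(outcome | exposed) = 151/2160 = 0.069907
p₀ = P(outcome | unexposed) = 13/1132 = 0.011484
Under exogeneity and monotonicity, PN = (p₁ − p₀)/p₁.
PN = (0.069907 − 0.011484) / 0.069907 ≈ 0.8357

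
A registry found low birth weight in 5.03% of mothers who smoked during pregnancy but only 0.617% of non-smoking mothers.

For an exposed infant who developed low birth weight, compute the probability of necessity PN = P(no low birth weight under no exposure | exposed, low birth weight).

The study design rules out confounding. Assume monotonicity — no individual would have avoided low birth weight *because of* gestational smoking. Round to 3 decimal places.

p₁ = 0.0503, p₀ = 0.00617.
Under exogeneity and monotonicity, PN = (p₁ − p₀) / p₁.
PN = (0.0503 − 0.00617) / 0.0503 = 0.04413 / 0.0503 ≈ 0.8773

PN ≈ 0.877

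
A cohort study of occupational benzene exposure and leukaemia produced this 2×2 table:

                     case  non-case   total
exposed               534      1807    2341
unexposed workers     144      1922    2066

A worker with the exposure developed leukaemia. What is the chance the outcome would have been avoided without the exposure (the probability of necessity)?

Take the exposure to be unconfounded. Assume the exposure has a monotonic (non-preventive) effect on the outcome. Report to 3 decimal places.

p₁ = P(outcome | exposed) = 534/2341 = 0.22811
p₀ = P(outcome | unexposed) = 144/2066 = 0.0697
Under exogeneity and monotonicity, PN = (p₁ − p₀) / p₁.
PN = (0.22811 − 0.0697) / 0.22811 = 0.15841 / 0.22811 ≈ 0.6944

PN ≈ 0.694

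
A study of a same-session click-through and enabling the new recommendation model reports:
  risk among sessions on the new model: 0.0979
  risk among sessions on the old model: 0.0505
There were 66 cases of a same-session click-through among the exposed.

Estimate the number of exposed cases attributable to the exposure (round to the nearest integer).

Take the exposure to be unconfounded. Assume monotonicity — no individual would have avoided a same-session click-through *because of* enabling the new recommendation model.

about 32 cases

Let p₁ = 0.0979, p₀ = 0.0505.
PN = (p₁ − p₀)/p₁ = (0.0979 − 0.0505) / 0.0979 ≈ 0.48417.
Attributable cases ≈ PN × (exposed cases) = 0.48417 × 66 ≈ 31.96.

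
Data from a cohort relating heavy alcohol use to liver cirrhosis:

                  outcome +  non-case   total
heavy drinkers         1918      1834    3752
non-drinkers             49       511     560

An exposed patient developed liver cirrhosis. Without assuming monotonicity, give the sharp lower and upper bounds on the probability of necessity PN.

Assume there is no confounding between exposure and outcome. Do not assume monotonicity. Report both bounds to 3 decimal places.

p₁ = P(outcome | exposed) = 1918/3752 = 0.51119
p₀ = P(outcome | unexposed) = 49/560 = 0.0875
Under exogeneity alone the bounds on PN are max{0,(p₁−p₀)/p₁} ≤ PN ≤ min{1,(1−p₀)/p₁}.
  lower = (p₁ − p₀)/p₁ = 0.42369 / 0.51119 ≈ 0.8288
  upper = min{1, (1 − p₀)/p₁} = 0.9125 / 0.51119 ≈ 1.7850 → capped at 1

0.829 ≤ PN ≤ 1.000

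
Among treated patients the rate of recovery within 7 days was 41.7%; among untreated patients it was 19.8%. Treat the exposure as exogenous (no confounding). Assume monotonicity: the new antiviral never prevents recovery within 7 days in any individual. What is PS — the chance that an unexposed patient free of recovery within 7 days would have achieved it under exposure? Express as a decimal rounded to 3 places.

PS ≈ 0.273

p₁ = 0.417, p₀ = 0.198.
Under exogeneity and monotonicity, PS = (p₁ − p₀) / (1 − p₀).
PS = (0.417 − 0.198) / (1 − 0.198) = 0.219 / 0.802 ≈ 0.2731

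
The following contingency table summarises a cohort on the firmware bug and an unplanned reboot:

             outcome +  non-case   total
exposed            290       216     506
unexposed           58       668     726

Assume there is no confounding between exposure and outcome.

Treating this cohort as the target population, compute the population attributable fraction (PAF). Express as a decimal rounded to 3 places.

p₁ = P(outcome | exposed) = 290/506 = 0.57312
p₀ = P(outcome | unexposed) = 58/726 = 0.07989
Exposure prevalence π = 506/1232 = 0.41071; overall risk P(Y=1) = 0.28247.
Under exogeneity, PAF = [P(Y=1) − p₀]/P(Y=1).
PAF = (0.28247 − 0.07989) / 0.28247 ≈ 0.7172

PAF ≈ 0.717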